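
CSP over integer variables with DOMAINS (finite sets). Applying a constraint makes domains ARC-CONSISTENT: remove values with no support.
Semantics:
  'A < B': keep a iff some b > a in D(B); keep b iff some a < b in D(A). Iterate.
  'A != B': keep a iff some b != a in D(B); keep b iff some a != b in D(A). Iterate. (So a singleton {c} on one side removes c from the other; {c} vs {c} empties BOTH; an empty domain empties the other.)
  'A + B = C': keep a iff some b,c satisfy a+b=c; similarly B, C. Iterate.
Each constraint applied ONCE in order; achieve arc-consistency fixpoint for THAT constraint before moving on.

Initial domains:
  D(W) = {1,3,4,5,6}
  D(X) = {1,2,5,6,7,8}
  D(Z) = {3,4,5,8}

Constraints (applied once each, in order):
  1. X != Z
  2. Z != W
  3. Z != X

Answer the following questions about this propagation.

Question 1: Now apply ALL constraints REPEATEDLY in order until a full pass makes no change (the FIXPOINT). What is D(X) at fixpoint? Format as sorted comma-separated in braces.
Answer: {1,2,5,6,7,8}

Derivation:
pass 0 (initial): D(X)={1,2,5,6,7,8}
pass 1: no change
Fixpoint after 1 passes: D(X) = {1,2,5,6,7,8}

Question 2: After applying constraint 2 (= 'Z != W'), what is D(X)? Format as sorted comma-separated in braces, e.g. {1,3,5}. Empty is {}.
Answer: {1,2,5,6,7,8}

Derivation:
Constraint 1 (X != Z) on D(X)={1,2,5,6,7,8} D(Z)={3,4,5,8}: no change
Constraint 2 (Z != W) on D(Z)={3,4,5,8} D(W)={1,3,4,5,6}: no change
So after constraint 2: D(X) = {1,2,5,6,7,8}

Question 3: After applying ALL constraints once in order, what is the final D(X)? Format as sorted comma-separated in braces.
Constraint 1 (X != Z) on D(X)={1,2,5,6,7,8} D(Z)={3,4,5,8}: no change
Constraint 2 (Z != W) on D(Z)={3,4,5,8} D(W)={1,3,4,5,6}: no change
Constraint 3 (Z != X) on D(Z)={3,4,5,8} D(X)={1,2,5,6,7,8}: no change
So after all 3 constraints: D(X) = {1,2,5,6,7,8}

Answer: {1,2,5,6,7,8}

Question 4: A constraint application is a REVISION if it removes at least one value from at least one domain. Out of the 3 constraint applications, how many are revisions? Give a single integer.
Answer: 0

Derivation:
Constraint 1 (X != Z) on D(X)={1,2,5,6,7,8} D(Z)={3,4,5,8}: no change => not a revision
Constraint 2 (Z != W) on D(Z)={3,4,5,8} D(W)={1,3,4,5,6}: no change => not a revision
Constraint 3 (Z != X) on D(Z)={3,4,5,8} D(X)={1,2,5,6,7,8}: no change => not a revision
Total revisions = 0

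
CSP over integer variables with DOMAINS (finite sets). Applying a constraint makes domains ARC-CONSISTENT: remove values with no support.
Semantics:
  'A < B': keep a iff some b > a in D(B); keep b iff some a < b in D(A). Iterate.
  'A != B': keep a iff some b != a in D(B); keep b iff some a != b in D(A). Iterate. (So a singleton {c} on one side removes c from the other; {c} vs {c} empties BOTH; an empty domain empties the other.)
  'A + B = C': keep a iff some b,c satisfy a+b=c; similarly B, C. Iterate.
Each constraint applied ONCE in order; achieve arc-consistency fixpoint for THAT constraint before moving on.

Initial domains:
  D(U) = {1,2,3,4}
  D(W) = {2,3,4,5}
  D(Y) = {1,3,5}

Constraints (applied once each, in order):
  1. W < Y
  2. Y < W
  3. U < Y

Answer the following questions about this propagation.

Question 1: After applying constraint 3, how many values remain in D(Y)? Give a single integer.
Answer: 1

Derivation:
Constraint 1 (W < Y) on D(W)={2,3,4,5} D(Y)={1,3,5}: W {2,3,4,5}->{2,3,4}; Y {1,3,5}->{3,5}
Constraint 2 (Y < W) on D(Y)={3,5} D(W)={2,3,4}: Y {3,5}->{3}; W {2,3,4}->{4}
Constraint 3 (U < Y) on D(U)={1,2,3,4} D(Y)={3}: U {1,2,3,4}->{1,2}
So after constraint 3: D(Y)={3}, size = 1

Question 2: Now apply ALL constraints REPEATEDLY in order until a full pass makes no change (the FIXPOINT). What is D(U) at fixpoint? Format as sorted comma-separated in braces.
pass 0 (initial): D(U)={1,2,3,4}
pass 1: U {1,2,3,4}->{1,2}; W {2,3,4,5}->{4}; Y {1,3,5}->{3}
pass 2: U {1,2}->{}; W {4}->{}; Y {3}->{}
pass 3: no change
Fixpoint after 3 passes: D(U) = {}

Answer: {}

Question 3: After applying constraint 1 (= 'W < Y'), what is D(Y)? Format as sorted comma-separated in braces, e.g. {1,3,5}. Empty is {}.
Answer: {3,5}

Derivation:
Constraint 1 (W < Y) on D(W)={2,3,4,5} D(Y)={1,3,5}: W {2,3,4,5}->{2,3,4}; Y {1,3,5}->{3,5}
So after constraint 1: D(Y) = {3,5}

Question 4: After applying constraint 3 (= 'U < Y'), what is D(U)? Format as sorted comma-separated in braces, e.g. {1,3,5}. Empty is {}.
Constraint 1 (W < Y) on D(W)={2,3,4,5} D(Y)={1,3,5}: W {2,3,4,5}->{2,3,4}; Y {1,3,5}->{3,5}
Constraint 2 (Y < W) on D(Y)={3,5} D(W)={2,3,4}: Y {3,5}->{3}; W {2,3,4}->{4}
Constraint 3 (U < Y) on D(U)={1,2,3,4} D(Y)={3}: U {1,2,3,4}->{1,2}
So after constraint 3: D(U) = {1,2}

Answer: {1,2}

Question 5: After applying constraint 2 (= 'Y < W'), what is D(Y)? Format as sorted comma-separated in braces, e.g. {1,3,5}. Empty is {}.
Answer: {3}

Derivation:
Constraint 1 (W < Y) on D(W)={2,3,4,5} D(Y)={1,3,5}: W {2,3,4,5}->{2,3,4}; Y {1,3,5}->{3,5}
Constraint 2 (Y < W) on D(Y)={3,5} D(W)={2,3,4}: Y {3,5}->{3}; W {2,3,4}->{4}
So after constraint 2: D(Y) = {3}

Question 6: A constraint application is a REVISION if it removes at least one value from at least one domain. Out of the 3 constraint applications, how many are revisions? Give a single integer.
Answer: 3

Derivation:
Constraint 1 (W < Y) on D(W)={2,3,4,5} D(Y)={1,3,5}: W {2,3,4,5}->{2,3,4}; Y {1,3,5}->{3,5} => REVISION
Constraint 2 (Y < W) on D(Y)={3,5} D(W)={2,3,4}: Y {3,5}->{3}; W {2,3,4}->{4} => REVISION
Constraint 3 (U < Y) on D(U)={1,2,3,4} D(Y)={3}: U {1,2,3,4}->{1,2} => REVISION
Total revisions = 3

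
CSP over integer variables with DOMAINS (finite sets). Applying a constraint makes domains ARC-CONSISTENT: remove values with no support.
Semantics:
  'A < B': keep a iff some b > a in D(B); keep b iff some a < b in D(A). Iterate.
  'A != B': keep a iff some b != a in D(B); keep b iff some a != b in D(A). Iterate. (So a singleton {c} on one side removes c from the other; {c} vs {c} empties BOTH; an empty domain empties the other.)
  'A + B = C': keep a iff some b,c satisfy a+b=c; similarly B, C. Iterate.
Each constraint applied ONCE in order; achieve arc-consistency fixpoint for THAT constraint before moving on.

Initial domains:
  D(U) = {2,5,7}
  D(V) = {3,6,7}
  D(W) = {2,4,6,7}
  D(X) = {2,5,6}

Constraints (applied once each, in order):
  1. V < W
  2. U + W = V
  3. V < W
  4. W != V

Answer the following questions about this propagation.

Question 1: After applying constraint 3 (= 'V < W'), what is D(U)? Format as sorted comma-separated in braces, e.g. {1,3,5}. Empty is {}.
Constraint 1 (V < W) on D(V)={3,6,7} D(W)={2,4,6,7}: V {3,6,7}->{3,6}; W {2,4,6,7}->{4,6,7}
Constraint 2 (U + W = V) on D(U)={2,5,7} D(W)={4,6,7} D(V)={3,6}: U {2,5,7}->{2}; W {4,6,7}->{4}; V {3,6}->{6}
Constraint 3 (V < W) on D(V)={6} D(W)={4}: V {6}->{}; W {4}->{}
So after constraint 3: D(U) = {2}

Answer: {2}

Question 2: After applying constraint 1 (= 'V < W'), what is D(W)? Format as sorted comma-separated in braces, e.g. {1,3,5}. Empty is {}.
Constraint 1 (V < W) on D(V)={3,6,7} D(W)={2,4,6,7}: V {3,6,7}->{3,6}; W {2,4,6,7}->{4,6,7}
So after constraint 1: D(W) = {4,6,7}

Answer: {4,6,7}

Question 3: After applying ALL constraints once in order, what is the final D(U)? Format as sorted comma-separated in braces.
Answer: {2}

Derivation:
Constraint 1 (V < W) on D(V)={3,6,7} D(W)={2,4,6,7}: V {3,6,7}->{3,6}; W {2,4,6,7}->{4,6,7}
Constraint 2 (U + W = V) on D(U)={2,5,7} D(W)={4,6,7} D(V)={3,6}: U {2,5,7}->{2}; W {4,6,7}->{4}; V {3,6}->{6}
Constraint 3 (V < W) on D(V)={6} D(W)={4}: V {6}->{}; W {4}->{}
Constraint 4 (W != V) on D(W)={} D(V)={}: no change
So after all 4 constraints: D(U) = {2}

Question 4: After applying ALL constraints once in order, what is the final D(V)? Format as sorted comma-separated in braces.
Constraint 1 (V < W) on D(V)={3,6,7} D(W)={2,4,6,7}: V {3,6,7}->{3,6}; W {2,4,6,7}->{4,6,7}
Constraint 2 (U + W = V) on D(U)={2,5,7} D(W)={4,6,7} D(V)={3,6}: U {2,5,7}->{2}; W {4,6,7}->{4}; V {3,6}->{6}
Constraint 3 (V < W) on D(V)={6} D(W)={4}: V {6}->{}; W {4}->{}
Constraint 4 (W != V) on D(W)={} D(V)={}: no change
So after all 4 constraints: D(V) = {}

Answer: {}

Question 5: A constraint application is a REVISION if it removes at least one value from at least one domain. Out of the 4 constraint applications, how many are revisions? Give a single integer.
Answer: 3

Derivation:
Constraint 1 (V < W) on D(V)={3,6,7} D(W)={2,4,6,7}: V {3,6,7}->{3,6}; W {2,4,6,7}->{4,6,7} => REVISION
Constraint 2 (U + W = V) on D(U)={2,5,7} D(W)={4,6,7} D(V)={3,6}: U {2,5,7}->{2}; W {4,6,7}->{4}; V {3,6}->{6} => REVISION
Constraint 3 (V < W) on D(V)={6} D(W)={4}: V {6}->{}; W {4}->{} => REVISION
Constraint 4 (W != V) on D(W)={} D(V)={}: no change => not a revision
Total revisions = 3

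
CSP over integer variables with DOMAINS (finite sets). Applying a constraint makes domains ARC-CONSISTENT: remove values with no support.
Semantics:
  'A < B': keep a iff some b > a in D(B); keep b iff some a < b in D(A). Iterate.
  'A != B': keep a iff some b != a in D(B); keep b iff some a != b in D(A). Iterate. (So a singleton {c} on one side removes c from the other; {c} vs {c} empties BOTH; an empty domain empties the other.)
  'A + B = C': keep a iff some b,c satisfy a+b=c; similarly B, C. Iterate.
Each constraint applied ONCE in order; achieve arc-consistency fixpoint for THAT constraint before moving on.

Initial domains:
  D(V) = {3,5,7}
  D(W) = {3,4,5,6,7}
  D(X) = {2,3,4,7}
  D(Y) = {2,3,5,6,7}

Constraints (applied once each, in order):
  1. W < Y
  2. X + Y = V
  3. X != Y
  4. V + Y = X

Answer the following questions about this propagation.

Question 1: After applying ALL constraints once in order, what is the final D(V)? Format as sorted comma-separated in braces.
Answer: {}

Derivation:
Constraint 1 (W < Y) on D(W)={3,4,5,6,7} D(Y)={2,3,5,6,7}: W {3,4,5,6,7}->{3,4,5,6}; Y {2,3,5,6,7}->{5,6,7}
Constraint 2 (X + Y = V) on D(X)={2,3,4,7} D(Y)={5,6,7} D(V)={3,5,7}: X {2,3,4,7}->{2}; Y {5,6,7}->{5}; V {3,5,7}->{7}
Constraint 3 (X != Y) on D(X)={2} D(Y)={5}: no change
Constraint 4 (V + Y = X) on D(V)={7} D(Y)={5} D(X)={2}: V {7}->{}; Y {5}->{}; X {2}->{}
So after all 4 constraints: D(V) = {}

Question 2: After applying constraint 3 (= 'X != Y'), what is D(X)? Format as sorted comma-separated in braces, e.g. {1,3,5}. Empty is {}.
Constraint 1 (W < Y) on D(W)={3,4,5,6,7} D(Y)={2,3,5,6,7}: W {3,4,5,6,7}->{3,4,5,6}; Y {2,3,5,6,7}->{5,6,7}
Constraint 2 (X + Y = V) on D(X)={2,3,4,7} D(Y)={5,6,7} D(V)={3,5,7}: X {2,3,4,7}->{2}; Y {5,6,7}->{5}; V {3,5,7}->{7}
Constraint 3 (X != Y) on D(X)={2} D(Y)={5}: no change
So after constraint 3: D(X) = {2}

Answer: {2}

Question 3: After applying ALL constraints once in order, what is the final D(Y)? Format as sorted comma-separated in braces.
Constraint 1 (W < Y) on D(W)={3,4,5,6,7} D(Y)={2,3,5,6,7}: W {3,4,5,6,7}->{3,4,5,6}; Y {2,3,5,6,7}->{5,6,7}
Constraint 2 (X + Y = V) on D(X)={2,3,4,7} D(Y)={5,6,7} D(V)={3,5,7}: X {2,3,4,7}->{2}; Y {5,6,7}->{5}; V {3,5,7}->{7}
Constraint 3 (X != Y) on D(X)={2} D(Y)={5}: no change
Constraint 4 (V + Y = X) on D(V)={7} D(Y)={5} D(X)={2}: V {7}->{}; Y {5}->{}; X {2}->{}
So after all 4 constraints: D(Y) = {}

Answer: {}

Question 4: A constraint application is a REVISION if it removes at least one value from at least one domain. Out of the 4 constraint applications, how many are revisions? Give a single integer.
Constraint 1 (W < Y) on D(W)={3,4,5,6,7} D(Y)={2,3,5,6,7}: W {3,4,5,6,7}->{3,4,5,6}; Y {2,3,5,6,7}->{5,6,7} => REVISION
Constraint 2 (X + Y = V) on D(X)={2,3,4,7} D(Y)={5,6,7} D(V)={3,5,7}: X {2,3,4,7}->{2}; Y {5,6,7}->{5}; V {3,5,7}->{7} => REVISION
Constraint 3 (X != Y) on D(X)={2} D(Y)={5}: no change => not a revision
Constraint 4 (V + Y = X) on D(V)={7} D(Y)={5} D(X)={2}: V {7}->{}; Y {5}->{}; X {2}->{} => REVISION
Total revisions = 3

Answer: 3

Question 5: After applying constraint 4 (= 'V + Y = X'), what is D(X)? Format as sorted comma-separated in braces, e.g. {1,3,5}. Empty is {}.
Answer: {}

Derivation:
Constraint 1 (W < Y) on D(W)={3,4,5,6,7} D(Y)={2,3,5,6,7}: W {3,4,5,6,7}->{3,4,5,6}; Y {2,3,5,6,7}->{5,6,7}
Constraint 2 (X + Y = V) on D(X)={2,3,4,7} D(Y)={5,6,7} D(V)={3,5,7}: X {2,3,4,7}->{2}; Y {5,6,7}->{5}; V {3,5,7}->{7}
Constraint 3 (X != Y) on D(X)={2} D(Y)={5}: no change
Constraint 4 (V + Y = X) on D(V)={7} D(Y)={5} D(X)={2}: V {7}->{}; Y {5}->{}; X {2}->{}
So after constraint 4: D(X) = {}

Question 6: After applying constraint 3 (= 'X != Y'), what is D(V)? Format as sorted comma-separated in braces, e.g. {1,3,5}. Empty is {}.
Constraint 1 (W < Y) on D(W)={3,4,5,6,7} D(Y)={2,3,5,6,7}: W {3,4,5,6,7}->{3,4,5,6}; Y {2,3,5,6,7}->{5,6,7}
Constraint 2 (X + Y = V) on D(X)={2,3,4,7} D(Y)={5,6,7} D(V)={3,5,7}: X {2,3,4,7}->{2}; Y {5,6,7}->{5}; V {3,5,7}->{7}
Constraint 3 (X != Y) on D(X)={2} D(Y)={5}: no change
So after constraint 3: D(V) = {7}

Answer: {7}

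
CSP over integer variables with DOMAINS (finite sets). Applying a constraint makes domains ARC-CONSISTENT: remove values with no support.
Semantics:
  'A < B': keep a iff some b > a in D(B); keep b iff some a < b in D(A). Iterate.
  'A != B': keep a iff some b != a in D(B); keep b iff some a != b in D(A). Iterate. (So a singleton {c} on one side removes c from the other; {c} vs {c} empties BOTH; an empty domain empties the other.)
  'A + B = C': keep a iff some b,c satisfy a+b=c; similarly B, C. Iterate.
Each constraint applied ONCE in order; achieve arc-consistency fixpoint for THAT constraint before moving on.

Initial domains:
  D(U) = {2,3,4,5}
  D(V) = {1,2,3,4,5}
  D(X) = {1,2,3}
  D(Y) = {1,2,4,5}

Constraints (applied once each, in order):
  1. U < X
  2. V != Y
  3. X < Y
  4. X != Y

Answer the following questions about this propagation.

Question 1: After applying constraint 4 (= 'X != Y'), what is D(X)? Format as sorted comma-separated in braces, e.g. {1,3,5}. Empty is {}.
Constraint 1 (U < X) on D(U)={2,3,4,5} D(X)={1,2,3}: U {2,3,4,5}->{2}; X {1,2,3}->{3}
Constraint 2 (V != Y) on D(V)={1,2,3,4,5} D(Y)={1,2,4,5}: no change
Constraint 3 (X < Y) on D(X)={3} D(Y)={1,2,4,5}: Y {1,2,4,5}->{4,5}
Constraint 4 (X != Y) on D(X)={3} D(Y)={4,5}: no change
So after constraint 4: D(X) = {3}

Answer: {3}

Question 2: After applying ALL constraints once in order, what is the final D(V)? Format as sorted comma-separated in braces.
Answer: {1,2,3,4,5}

Derivation:
Constraint 1 (U < X) on D(U)={2,3,4,5} D(X)={1,2,3}: U {2,3,4,5}->{2}; X {1,2,3}->{3}
Constraint 2 (V != Y) on D(V)={1,2,3,4,5} D(Y)={1,2,4,5}: no change
Constraint 3 (X < Y) on D(X)={3} D(Y)={1,2,4,5}: Y {1,2,4,5}->{4,5}
Constraint 4 (X != Y) on D(X)={3} D(Y)={4,5}: no change
So after all 4 constraints: D(V) = {1,2,3,4,5}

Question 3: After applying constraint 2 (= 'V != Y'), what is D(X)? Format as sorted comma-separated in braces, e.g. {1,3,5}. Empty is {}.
Answer: {3}

Derivation:
Constraint 1 (U < X) on D(U)={2,3,4,5} D(X)={1,2,3}: U {2,3,4,5}->{2}; X {1,2,3}->{3}
Constraint 2 (V != Y) on D(V)={1,2,3,4,5} D(Y)={1,2,4,5}: no change
So after constraint 2: D(X) = {3}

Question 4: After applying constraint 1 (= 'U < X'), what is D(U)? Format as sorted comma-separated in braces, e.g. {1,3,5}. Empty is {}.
Constraint 1 (U < X) on D(U)={2,3,4,5} D(X)={1,2,3}: U {2,3,4,5}->{2}; X {1,2,3}->{3}
So after constraint 1: D(U) = {2}

Answer: {2}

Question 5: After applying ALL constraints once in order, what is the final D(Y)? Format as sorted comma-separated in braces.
Answer: {4,5}

Derivation:
Constraint 1 (U < X) on D(U)={2,3,4,5} D(X)={1,2,3}: U {2,3,4,5}->{2}; X {1,2,3}->{3}
Constraint 2 (V != Y) on D(V)={1,2,3,4,5} D(Y)={1,2,4,5}: no change
Constraint 3 (X < Y) on D(X)={3} D(Y)={1,2,4,5}: Y {1,2,4,5}->{4,5}
Constraint 4 (X != Y) on D(X)={3} D(Y)={4,5}: no change
So after all 4 constraints: D(Y) = {4,5}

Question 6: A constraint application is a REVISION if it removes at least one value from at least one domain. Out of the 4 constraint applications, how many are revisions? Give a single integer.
Answer: 2

Derivation:
Constraint 1 (U < X) on D(U)={2,3,4,5} D(X)={1,2,3}: U {2,3,4,5}->{2}; X {1,2,3}->{3} => REVISION
Constraint 2 (V != Y) on D(V)={1,2,3,4,5} D(Y)={1,2,4,5}: no change => not a revision
Constraint 3 (X < Y) on D(X)={3} D(Y)={1,2,4,5}: Y {1,2,4,5}->{4,5} => REVISION
Constraint 4 (X != Y) on D(X)={3} D(Y)={4,5}: no change => not a revision
Total revisions = 2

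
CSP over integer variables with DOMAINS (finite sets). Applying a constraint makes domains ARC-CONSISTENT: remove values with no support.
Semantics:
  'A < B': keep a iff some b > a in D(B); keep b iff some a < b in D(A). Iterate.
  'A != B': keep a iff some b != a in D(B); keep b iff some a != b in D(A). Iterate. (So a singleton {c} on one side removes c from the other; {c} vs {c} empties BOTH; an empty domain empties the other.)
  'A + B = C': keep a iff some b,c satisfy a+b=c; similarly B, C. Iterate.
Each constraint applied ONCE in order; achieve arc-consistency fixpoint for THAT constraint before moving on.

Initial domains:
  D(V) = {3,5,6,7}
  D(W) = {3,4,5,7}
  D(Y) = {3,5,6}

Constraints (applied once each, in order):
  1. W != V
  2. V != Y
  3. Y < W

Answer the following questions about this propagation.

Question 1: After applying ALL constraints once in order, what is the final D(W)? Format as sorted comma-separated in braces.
Constraint 1 (W != V) on D(W)={3,4,5,7} D(V)={3,5,6,7}: no change
Constraint 2 (V != Y) on D(V)={3,5,6,7} D(Y)={3,5,6}: no change
Constraint 3 (Y < W) on D(Y)={3,5,6} D(W)={3,4,5,7}: W {3,4,5,7}->{4,5,7}
So after all 3 constraints: D(W) = {4,5,7}

Answer: {4,5,7}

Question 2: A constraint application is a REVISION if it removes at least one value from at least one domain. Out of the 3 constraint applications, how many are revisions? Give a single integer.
Answer: 1

Derivation:
Constraint 1 (W != V) on D(W)={3,4,5,7} D(V)={3,5,6,7}: no change => not a revision
Constraint 2 (V != Y) on D(V)={3,5,6,7} D(Y)={3,5,6}: no change => not a revision
Constraint 3 (Y < W) on D(Y)={3,5,6} D(W)={3,4,5,7}: W {3,4,5,7}->{4,5,7} => REVISION
Total revisions = 1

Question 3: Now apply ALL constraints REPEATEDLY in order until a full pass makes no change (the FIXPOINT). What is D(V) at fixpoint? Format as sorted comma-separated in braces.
Answer: {3,5,6,7}

Derivation:
pass 0 (initial): D(V)={3,5,6,7}
pass 1: W {3,4,5,7}->{4,5,7}
pass 2: no change
Fixpoint after 2 passes: D(V) = {3,5,6,7}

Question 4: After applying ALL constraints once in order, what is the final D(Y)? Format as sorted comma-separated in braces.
Constraint 1 (W != V) on D(W)={3,4,5,7} D(V)={3,5,6,7}: no change
Constraint 2 (V != Y) on D(V)={3,5,6,7} D(Y)={3,5,6}: no change
Constraint 3 (Y < W) on D(Y)={3,5,6} D(W)={3,4,5,7}: W {3,4,5,7}->{4,5,7}
So after all 3 constraints: D(Y) = {3,5,6}

Answer: {3,5,6}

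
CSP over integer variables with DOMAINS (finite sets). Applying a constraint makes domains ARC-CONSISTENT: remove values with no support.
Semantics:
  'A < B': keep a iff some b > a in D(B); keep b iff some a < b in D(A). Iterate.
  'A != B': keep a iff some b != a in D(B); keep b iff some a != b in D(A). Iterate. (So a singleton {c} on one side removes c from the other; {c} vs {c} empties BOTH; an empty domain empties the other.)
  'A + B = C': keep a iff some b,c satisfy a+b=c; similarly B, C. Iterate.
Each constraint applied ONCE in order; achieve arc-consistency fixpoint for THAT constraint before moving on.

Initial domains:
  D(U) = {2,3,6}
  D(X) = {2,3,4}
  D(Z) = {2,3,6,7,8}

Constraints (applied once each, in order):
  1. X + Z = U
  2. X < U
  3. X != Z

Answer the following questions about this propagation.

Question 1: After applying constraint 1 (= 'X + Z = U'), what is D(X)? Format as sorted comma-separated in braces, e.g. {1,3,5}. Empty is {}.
Answer: {3,4}

Derivation:
Constraint 1 (X + Z = U) on D(X)={2,3,4} D(Z)={2,3,6,7,8} D(U)={2,3,6}: X {2,3,4}->{3,4}; Z {2,3,6,7,8}->{2,3}; U {2,3,6}->{6}
So after constraint 1: D(X) = {3,4}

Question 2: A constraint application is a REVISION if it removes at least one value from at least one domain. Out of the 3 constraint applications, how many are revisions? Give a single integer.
Constraint 1 (X + Z = U) on D(X)={2,3,4} D(Z)={2,3,6,7,8} D(U)={2,3,6}: X {2,3,4}->{3,4}; Z {2,3,6,7,8}->{2,3}; U {2,3,6}->{6} => REVISION
Constraint 2 (X < U) on D(X)={3,4} D(U)={6}: no change => not a revision
Constraint 3 (X != Z) on D(X)={3,4} D(Z)={2,3}: no change => not a revision
Total revisions = 1

Answer: 1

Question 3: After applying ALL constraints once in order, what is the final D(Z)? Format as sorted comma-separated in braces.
Constraint 1 (X + Z = U) on D(X)={2,3,4} D(Z)={2,3,6,7,8} D(U)={2,3,6}: X {2,3,4}->{3,4}; Z {2,3,6,7,8}->{2,3}; U {2,3,6}->{6}
Constraint 2 (X < U) on D(X)={3,4} D(U)={6}: no change
Constraint 3 (X != Z) on D(X)={3,4} D(Z)={2,3}: no change
So after all 3 constraints: D(Z) = {2,3}

Answer: {2,3}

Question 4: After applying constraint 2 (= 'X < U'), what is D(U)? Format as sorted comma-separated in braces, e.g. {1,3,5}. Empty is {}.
Constraint 1 (X + Z = U) on D(X)={2,3,4} D(Z)={2,3,6,7,8} D(U)={2,3,6}: X {2,3,4}->{3,4}; Z {2,3,6,7,8}->{2,3}; U {2,3,6}->{6}
Constraint 2 (X < U) on D(X)={3,4} D(U)={6}: no change
So after constraint 2: D(U) = {6}

Answer: {6}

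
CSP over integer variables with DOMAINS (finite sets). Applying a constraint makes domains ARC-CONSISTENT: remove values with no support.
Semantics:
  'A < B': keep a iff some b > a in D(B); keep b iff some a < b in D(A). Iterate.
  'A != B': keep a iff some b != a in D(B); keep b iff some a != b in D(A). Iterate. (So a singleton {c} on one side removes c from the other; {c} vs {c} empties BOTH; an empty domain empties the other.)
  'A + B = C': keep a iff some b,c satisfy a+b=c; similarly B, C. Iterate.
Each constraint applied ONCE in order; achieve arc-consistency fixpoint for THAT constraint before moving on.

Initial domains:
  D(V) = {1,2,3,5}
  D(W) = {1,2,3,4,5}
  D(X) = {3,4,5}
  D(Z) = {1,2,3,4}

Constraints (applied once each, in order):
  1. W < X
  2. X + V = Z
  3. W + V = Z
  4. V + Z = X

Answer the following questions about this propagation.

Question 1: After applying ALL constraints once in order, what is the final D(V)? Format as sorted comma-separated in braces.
Constraint 1 (W < X) on D(W)={1,2,3,4,5} D(X)={3,4,5}: W {1,2,3,4,5}->{1,2,3,4}
Constraint 2 (X + V = Z) on D(X)={3,4,5} D(V)={1,2,3,5} D(Z)={1,2,3,4}: X {3,4,5}->{3}; V {1,2,3,5}->{1}; Z {1,2,3,4}->{4}
Constraint 3 (W + V = Z) on D(W)={1,2,3,4} D(V)={1} D(Z)={4}: W {1,2,3,4}->{3}
Constraint 4 (V + Z = X) on D(V)={1} D(Z)={4} D(X)={3}: V {1}->{}; Z {4}->{}; X {3}->{}
So after all 4 constraints: D(V) = {}

Answer: {}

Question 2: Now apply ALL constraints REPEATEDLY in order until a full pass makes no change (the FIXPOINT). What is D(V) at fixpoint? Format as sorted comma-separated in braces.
Answer: {}

Derivation:
pass 0 (initial): D(V)={1,2,3,5}
pass 1: V {1,2,3,5}->{}; W {1,2,3,4,5}->{3}; X {3,4,5}->{}; Z {1,2,3,4}->{}
pass 2: W {3}->{}
pass 3: no change
Fixpoint after 3 passes: D(V) = {}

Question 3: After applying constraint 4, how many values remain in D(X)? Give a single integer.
Answer: 0

Derivation:
Constraint 1 (W < X) on D(W)={1,2,3,4,5} D(X)={3,4,5}: W {1,2,3,4,5}->{1,2,3,4}
Constraint 2 (X + V = Z) on D(X)={3,4,5} D(V)={1,2,3,5} D(Z)={1,2,3,4}: X {3,4,5}->{3}; V {1,2,3,5}->{1}; Z {1,2,3,4}->{4}
Constraint 3 (W + V = Z) on D(W)={1,2,3,4} D(V)={1} D(Z)={4}: W {1,2,3,4}->{3}
Constraint 4 (V + Z = X) on D(V)={1} D(Z)={4} D(X)={3}: V {1}->{}; Z {4}->{}; X {3}->{}
So after constraint 4: D(X)={}, size = 0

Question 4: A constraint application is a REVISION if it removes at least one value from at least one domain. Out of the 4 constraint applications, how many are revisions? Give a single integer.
Answer: 4

Derivation:
Constraint 1 (W < X) on D(W)={1,2,3,4,5} D(X)={3,4,5}: W {1,2,3,4,5}->{1,2,3,4} => REVISION
Constraint 2 (X + V = Z) on D(X)={3,4,5} D(V)={1,2,3,5} D(Z)={1,2,3,4}: X {3,4,5}->{3}; V {1,2,3,5}->{1}; Z {1,2,3,4}->{4} => REVISION
Constraint 3 (W + V = Z) on D(W)={1,2,3,4} D(V)={1} D(Z)={4}: W {1,2,3,4}->{3} => REVISION
Constraint 4 (V + Z = X) on D(V)={1} D(Z)={4} D(X)={3}: V {1}->{}; Z {4}->{}; X {3}->{} => REVISION
Total revisions = 4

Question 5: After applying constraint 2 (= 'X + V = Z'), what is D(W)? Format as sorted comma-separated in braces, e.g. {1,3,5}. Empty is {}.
Constraint 1 (W < X) on D(W)={1,2,3,4,5} D(X)={3,4,5}: W {1,2,3,4,5}->{1,2,3,4}
Constraint 2 (X + V = Z) on D(X)={3,4,5} D(V)={1,2,3,5} D(Z)={1,2,3,4}: X {3,4,5}->{3}; V {1,2,3,5}->{1}; Z {1,2,3,4}->{4}
So after constraint 2: D(W) = {1,2,3,4}

Answer: {1,2,3,4}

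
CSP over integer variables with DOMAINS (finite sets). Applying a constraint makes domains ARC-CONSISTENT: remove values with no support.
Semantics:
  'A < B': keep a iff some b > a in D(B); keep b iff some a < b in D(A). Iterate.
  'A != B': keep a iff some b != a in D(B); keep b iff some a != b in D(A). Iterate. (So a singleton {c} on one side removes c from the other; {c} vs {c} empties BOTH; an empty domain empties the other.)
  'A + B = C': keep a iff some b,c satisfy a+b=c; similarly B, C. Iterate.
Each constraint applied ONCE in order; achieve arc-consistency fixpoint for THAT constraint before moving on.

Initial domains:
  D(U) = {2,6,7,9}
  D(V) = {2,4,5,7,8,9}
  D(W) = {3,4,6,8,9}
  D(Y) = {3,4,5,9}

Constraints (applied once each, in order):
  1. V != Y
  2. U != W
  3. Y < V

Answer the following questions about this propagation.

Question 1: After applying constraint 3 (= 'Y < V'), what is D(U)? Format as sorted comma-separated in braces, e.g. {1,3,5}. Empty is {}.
Answer: {2,6,7,9}

Derivation:
Constraint 1 (V != Y) on D(V)={2,4,5,7,8,9} D(Y)={3,4,5,9}: no change
Constraint 2 (U != W) on D(U)={2,6,7,9} D(W)={3,4,6,8,9}: no change
Constraint 3 (Y < V) on D(Y)={3,4,5,9} D(V)={2,4,5,7,8,9}: Y {3,4,5,9}->{3,4,5}; V {2,4,5,7,8,9}->{4,5,7,8,9}
So after constraint 3: D(U) = {2,6,7,9}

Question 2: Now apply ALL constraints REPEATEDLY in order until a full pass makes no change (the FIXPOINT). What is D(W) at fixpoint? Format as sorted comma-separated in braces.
Answer: {3,4,6,8,9}

Derivation:
pass 0 (initial): D(W)={3,4,6,8,9}
pass 1: V {2,4,5,7,8,9}->{4,5,7,8,9}; Y {3,4,5,9}->{3,4,5}
pass 2: no change
Fixpoint after 2 passes: D(W) = {3,4,6,8,9}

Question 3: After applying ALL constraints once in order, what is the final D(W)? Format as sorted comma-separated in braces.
Constraint 1 (V != Y) on D(V)={2,4,5,7,8,9} D(Y)={3,4,5,9}: no change
Constraint 2 (U != W) on D(U)={2,6,7,9} D(W)={3,4,6,8,9}: no change
Constraint 3 (Y < V) on D(Y)={3,4,5,9} D(V)={2,4,5,7,8,9}: Y {3,4,5,9}->{3,4,5}; V {2,4,5,7,8,9}->{4,5,7,8,9}
So after all 3 constraints: D(W) = {3,4,6,8,9}

Answer: {3,4,6,8,9}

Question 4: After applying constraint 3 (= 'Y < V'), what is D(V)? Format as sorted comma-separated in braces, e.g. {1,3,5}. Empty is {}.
Answer: {4,5,7,8,9}

Derivation:
Constraint 1 (V != Y) on D(V)={2,4,5,7,8,9} D(Y)={3,4,5,9}: no change
Constraint 2 (U != W) on D(U)={2,6,7,9} D(W)={3,4,6,8,9}: no change
Constraint 3 (Y < V) on D(Y)={3,4,5,9} D(V)={2,4,5,7,8,9}: Y {3,4,5,9}->{3,4,5}; V {2,4,5,7,8,9}->{4,5,7,8,9}
So after constraint 3: D(V) = {4,5,7,8,9}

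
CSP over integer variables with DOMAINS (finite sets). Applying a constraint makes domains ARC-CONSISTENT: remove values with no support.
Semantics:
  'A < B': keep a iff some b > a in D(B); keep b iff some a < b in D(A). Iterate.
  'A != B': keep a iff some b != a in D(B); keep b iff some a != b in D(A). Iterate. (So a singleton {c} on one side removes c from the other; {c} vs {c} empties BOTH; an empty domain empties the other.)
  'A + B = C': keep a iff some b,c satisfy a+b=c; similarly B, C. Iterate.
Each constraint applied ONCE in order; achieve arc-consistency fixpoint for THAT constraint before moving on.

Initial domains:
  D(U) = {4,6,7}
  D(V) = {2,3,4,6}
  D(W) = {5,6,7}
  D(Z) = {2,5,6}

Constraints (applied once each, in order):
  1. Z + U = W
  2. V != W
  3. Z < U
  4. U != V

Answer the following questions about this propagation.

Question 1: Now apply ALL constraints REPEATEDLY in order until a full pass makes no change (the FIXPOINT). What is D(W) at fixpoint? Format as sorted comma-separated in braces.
Answer: {6}

Derivation:
pass 0 (initial): D(W)={5,6,7}
pass 1: U {4,6,7}->{4}; V {2,3,4,6}->{2,3}; W {5,6,7}->{6}; Z {2,5,6}->{2}
pass 2: no change
Fixpoint after 2 passes: D(W) = {6}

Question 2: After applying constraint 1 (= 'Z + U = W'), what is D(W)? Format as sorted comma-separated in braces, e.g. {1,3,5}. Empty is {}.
Constraint 1 (Z + U = W) on D(Z)={2,5,6} D(U)={4,6,7} D(W)={5,6,7}: Z {2,5,6}->{2}; U {4,6,7}->{4}; W {5,6,7}->{6}
So after constraint 1: D(W) = {6}

Answer: {6}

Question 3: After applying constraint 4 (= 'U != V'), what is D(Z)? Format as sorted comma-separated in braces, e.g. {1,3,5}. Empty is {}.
Answer: {2}

Derivation:
Constraint 1 (Z + U = W) on D(Z)={2,5,6} D(U)={4,6,7} D(W)={5,6,7}: Z {2,5,6}->{2}; U {4,6,7}->{4}; W {5,6,7}->{6}
Constraint 2 (V != W) on D(V)={2,3,4,6} D(W)={6}: V {2,3,4,6}->{2,3,4}
Constraint 3 (Z < U) on D(Z)={2} D(U)={4}: no change
Constraint 4 (U != V) on D(U)={4} D(V)={2,3,4}: V {2,3,4}->{2,3}
So after constraint 4: D(Z) = {2}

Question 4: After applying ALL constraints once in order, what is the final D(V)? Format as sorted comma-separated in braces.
Constraint 1 (Z + U = W) on D(Z)={2,5,6} D(U)={4,6,7} D(W)={5,6,7}: Z {2,5,6}->{2}; U {4,6,7}->{4}; W {5,6,7}->{6}
Constraint 2 (V != W) on D(V)={2,3,4,6} D(W)={6}: V {2,3,4,6}->{2,3,4}
Constraint 3 (Z < U) on D(Z)={2} D(U)={4}: no change
Constraint 4 (U != V) on D(U)={4} D(V)={2,3,4}: V {2,3,4}->{2,3}
So after all 4 constraints: D(V) = {2,3}

Answer: {2,3}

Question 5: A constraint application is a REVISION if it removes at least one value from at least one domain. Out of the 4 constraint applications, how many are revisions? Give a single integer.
Constraint 1 (Z + U = W) on D(Z)={2,5,6} D(U)={4,6,7} D(W)={5,6,7}: Z {2,5,6}->{2}; U {4,6,7}->{4}; W {5,6,7}->{6} => REVISION
Constraint 2 (V != W) on D(V)={2,3,4,6} D(W)={6}: V {2,3,4,6}->{2,3,4} => REVISION
Constraint 3 (Z < U) on D(Z)={2} D(U)={4}: no change => not a revision
Constraint 4 (U != V) on D(U)={4} D(V)={2,3,4}: V {2,3,4}->{2,3} => REVISION
Total revisions = 3

Answer: 3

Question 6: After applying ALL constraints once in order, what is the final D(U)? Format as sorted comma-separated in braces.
Answer: {4}

Derivation:
Constraint 1 (Z + U = W) on D(Z)={2,5,6} D(U)={4,6,7} D(W)={5,6,7}: Z {2,5,6}->{2}; U {4,6,7}->{4}; W {5,6,7}->{6}
Constraint 2 (V != W) on D(V)={2,3,4,6} D(W)={6}: V {2,3,4,6}->{2,3,4}
Constraint 3 (Z < U) on D(Z)={2} D(U)={4}: no change
Constraint 4 (U != V) on D(U)={4} D(V)={2,3,4}: V {2,3,4}->{2,3}
So after all 4 constraints: D(U) = {4}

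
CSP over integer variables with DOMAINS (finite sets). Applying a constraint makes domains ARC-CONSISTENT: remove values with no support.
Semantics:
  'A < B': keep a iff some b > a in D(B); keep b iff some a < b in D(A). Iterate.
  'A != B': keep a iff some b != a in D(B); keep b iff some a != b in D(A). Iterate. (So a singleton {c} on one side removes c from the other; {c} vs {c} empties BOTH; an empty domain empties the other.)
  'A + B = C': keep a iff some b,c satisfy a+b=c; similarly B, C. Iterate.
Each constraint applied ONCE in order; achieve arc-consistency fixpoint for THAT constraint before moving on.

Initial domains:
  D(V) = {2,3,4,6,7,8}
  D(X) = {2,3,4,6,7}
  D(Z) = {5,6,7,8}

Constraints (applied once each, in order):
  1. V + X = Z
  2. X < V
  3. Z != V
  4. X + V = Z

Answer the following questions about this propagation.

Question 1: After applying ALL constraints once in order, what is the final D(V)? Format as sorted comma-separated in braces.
Answer: {3,4,6}

Derivation:
Constraint 1 (V + X = Z) on D(V)={2,3,4,6,7,8} D(X)={2,3,4,6,7} D(Z)={5,6,7,8}: V {2,3,4,6,7,8}->{2,3,4,6}; X {2,3,4,6,7}->{2,3,4,6}
Constraint 2 (X < V) on D(X)={2,3,4,6} D(V)={2,3,4,6}: X {2,3,4,6}->{2,3,4}; V {2,3,4,6}->{3,4,6}
Constraint 3 (Z != V) on D(Z)={5,6,7,8} D(V)={3,4,6}: no change
Constraint 4 (X + V = Z) on D(X)={2,3,4} D(V)={3,4,6} D(Z)={5,6,7,8}: no change
So after all 4 constraints: D(V) = {3,4,6}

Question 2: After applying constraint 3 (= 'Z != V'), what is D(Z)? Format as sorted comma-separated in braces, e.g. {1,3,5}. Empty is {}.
Constraint 1 (V + X = Z) on D(V)={2,3,4,6,7,8} D(X)={2,3,4,6,7} D(Z)={5,6,7,8}: V {2,3,4,6,7,8}->{2,3,4,6}; X {2,3,4,6,7}->{2,3,4,6}
Constraint 2 (X < V) on D(X)={2,3,4,6} D(V)={2,3,4,6}: X {2,3,4,6}->{2,3,4}; V {2,3,4,6}->{3,4,6}
Constraint 3 (Z != V) on D(Z)={5,6,7,8} D(V)={3,4,6}: no change
So after constraint 3: D(Z) = {5,6,7,8}

Answer: {5,6,7,8}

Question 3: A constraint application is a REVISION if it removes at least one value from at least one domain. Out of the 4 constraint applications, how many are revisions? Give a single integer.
Answer: 2

Derivation:
Constraint 1 (V + X = Z) on D(V)={2,3,4,6,7,8} D(X)={2,3,4,6,7} D(Z)={5,6,7,8}: V {2,3,4,6,7,8}->{2,3,4,6}; X {2,3,4,6,7}->{2,3,4,6} => REVISION
Constraint 2 (X < V) on D(X)={2,3,4,6} D(V)={2,3,4,6}: X {2,3,4,6}->{2,3,4}; V {2,3,4,6}->{3,4,6} => REVISION
Constraint 3 (Z != V) on D(Z)={5,6,7,8} D(V)={3,4,6}: no change => not a revision
Constraint 4 (X + V = Z) on D(X)={2,3,4} D(V)={3,4,6} D(Z)={5,6,7,8}: no change => not a revision
Total revisions = 2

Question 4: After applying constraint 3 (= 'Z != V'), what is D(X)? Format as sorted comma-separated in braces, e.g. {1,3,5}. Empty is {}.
Constraint 1 (V + X = Z) on D(V)={2,3,4,6,7,8} D(X)={2,3,4,6,7} D(Z)={5,6,7,8}: V {2,3,4,6,7,8}->{2,3,4,6}; X {2,3,4,6,7}->{2,3,4,6}
Constraint 2 (X < V) on D(X)={2,3,4,6} D(V)={2,3,4,6}: X {2,3,4,6}->{2,3,4}; V {2,3,4,6}->{3,4,6}
Constraint 3 (Z != V) on D(Z)={5,6,7,8} D(V)={3,4,6}: no change
So after constraint 3: D(X) = {2,3,4}

Answer: {2,3,4}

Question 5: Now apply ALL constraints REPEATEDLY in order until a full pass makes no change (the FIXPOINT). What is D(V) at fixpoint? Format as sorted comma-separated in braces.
pass 0 (initial): D(V)={2,3,4,6,7,8}
pass 1: V {2,3,4,6,7,8}->{3,4,6}; X {2,3,4,6,7}->{2,3,4}
pass 2: no change
Fixpoint after 2 passes: D(V) = {3,4,6}

Answer: {3,4,6}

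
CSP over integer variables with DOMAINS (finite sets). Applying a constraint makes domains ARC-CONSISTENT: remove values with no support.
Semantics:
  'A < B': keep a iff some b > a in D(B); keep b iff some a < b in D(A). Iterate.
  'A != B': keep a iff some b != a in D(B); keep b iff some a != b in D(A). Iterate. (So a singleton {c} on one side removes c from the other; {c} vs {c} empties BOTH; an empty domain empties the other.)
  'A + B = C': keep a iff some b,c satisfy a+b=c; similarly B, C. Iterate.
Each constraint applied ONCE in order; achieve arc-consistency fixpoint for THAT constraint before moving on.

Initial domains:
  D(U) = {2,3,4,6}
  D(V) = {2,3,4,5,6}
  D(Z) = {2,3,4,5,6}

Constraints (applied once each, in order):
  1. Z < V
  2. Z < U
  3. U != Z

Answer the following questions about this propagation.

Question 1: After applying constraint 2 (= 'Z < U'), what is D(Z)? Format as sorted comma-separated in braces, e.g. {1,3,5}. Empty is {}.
Constraint 1 (Z < V) on D(Z)={2,3,4,5,6} D(V)={2,3,4,5,6}: Z {2,3,4,5,6}->{2,3,4,5}; V {2,3,4,5,6}->{3,4,5,6}
Constraint 2 (Z < U) on D(Z)={2,3,4,5} D(U)={2,3,4,6}: U {2,3,4,6}->{3,4,6}
So after constraint 2: D(Z) = {2,3,4,5}

Answer: {2,3,4,5}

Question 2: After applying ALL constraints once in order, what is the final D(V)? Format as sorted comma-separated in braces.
Answer: {3,4,5,6}

Derivation:
Constraint 1 (Z < V) on D(Z)={2,3,4,5,6} D(V)={2,3,4,5,6}: Z {2,3,4,5,6}->{2,3,4,5}; V {2,3,4,5,6}->{3,4,5,6}
Constraint 2 (Z < U) on D(Z)={2,3,4,5} D(U)={2,3,4,6}: U {2,3,4,6}->{3,4,6}
Constraint 3 (U != Z) on D(U)={3,4,6} D(Z)={2,3,4,5}: no change
So after all 3 constraints: D(V) = {3,4,5,6}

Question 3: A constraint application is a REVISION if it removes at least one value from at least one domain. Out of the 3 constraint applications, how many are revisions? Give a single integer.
Constraint 1 (Z < V) on D(Z)={2,3,4,5,6} D(V)={2,3,4,5,6}: Z {2,3,4,5,6}->{2,3,4,5}; V {2,3,4,5,6}->{3,4,5,6} => REVISION
Constraint 2 (Z < U) on D(Z)={2,3,4,5} D(U)={2,3,4,6}: U {2,3,4,6}->{3,4,6} => REVISION
Constraint 3 (U != Z) on D(U)={3,4,6} D(Z)={2,3,4,5}: no change => not a revision
Total revisions = 2

Answer: 2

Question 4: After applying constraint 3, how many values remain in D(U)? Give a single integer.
Constraint 1 (Z < V) on D(Z)={2,3,4,5,6} D(V)={2,3,4,5,6}: Z {2,3,4,5,6}->{2,3,4,5}; V {2,3,4,5,6}->{3,4,5,6}
Constraint 2 (Z < U) on D(Z)={2,3,4,5} D(U)={2,3,4,6}: U {2,3,4,6}->{3,4,6}
Constraint 3 (U != Z) on D(U)={3,4,6} D(Z)={2,3,4,5}: no change
So after constraint 3: D(U)={3,4,6}, size = 3

Answer: 3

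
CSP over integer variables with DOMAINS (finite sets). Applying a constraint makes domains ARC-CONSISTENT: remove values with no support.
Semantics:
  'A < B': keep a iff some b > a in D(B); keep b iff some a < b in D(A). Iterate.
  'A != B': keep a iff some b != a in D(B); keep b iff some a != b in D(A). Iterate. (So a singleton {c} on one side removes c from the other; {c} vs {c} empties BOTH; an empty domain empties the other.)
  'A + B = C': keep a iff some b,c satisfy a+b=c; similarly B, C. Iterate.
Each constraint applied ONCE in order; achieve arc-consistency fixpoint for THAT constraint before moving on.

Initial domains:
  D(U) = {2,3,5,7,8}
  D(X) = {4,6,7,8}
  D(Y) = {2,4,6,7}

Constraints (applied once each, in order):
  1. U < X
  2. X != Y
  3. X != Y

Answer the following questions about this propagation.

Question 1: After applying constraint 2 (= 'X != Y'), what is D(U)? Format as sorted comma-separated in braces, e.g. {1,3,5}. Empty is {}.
Constraint 1 (U < X) on D(U)={2,3,5,7,8} D(X)={4,6,7,8}: U {2,3,5,7,8}->{2,3,5,7}
Constraint 2 (X != Y) on D(X)={4,6,7,8} D(Y)={2,4,6,7}: no change
So after constraint 2: D(U) = {2,3,5,7}

Answer: {2,3,5,7}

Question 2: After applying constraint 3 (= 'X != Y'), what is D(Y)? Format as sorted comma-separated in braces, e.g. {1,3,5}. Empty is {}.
Constraint 1 (U < X) on D(U)={2,3,5,7,8} D(X)={4,6,7,8}: U {2,3,5,7,8}->{2,3,5,7}
Constraint 2 (X != Y) on D(X)={4,6,7,8} D(Y)={2,4,6,7}: no change
Constraint 3 (X != Y) on D(X)={4,6,7,8} D(Y)={2,4,6,7}: no change
So after constraint 3: D(Y) = {2,4,6,7}

Answer: {2,4,6,7}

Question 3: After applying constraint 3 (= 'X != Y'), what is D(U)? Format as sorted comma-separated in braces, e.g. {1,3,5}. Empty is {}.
Constraint 1 (U < X) on D(U)={2,3,5,7,8} D(X)={4,6,7,8}: U {2,3,5,7,8}->{2,3,5,7}
Constraint 2 (X != Y) on D(X)={4,6,7,8} D(Y)={2,4,6,7}: no change
Constraint 3 (X != Y) on D(X)={4,6,7,8} D(Y)={2,4,6,7}: no change
So after constraint 3: D(U) = {2,3,5,7}

Answer: {2,3,5,7}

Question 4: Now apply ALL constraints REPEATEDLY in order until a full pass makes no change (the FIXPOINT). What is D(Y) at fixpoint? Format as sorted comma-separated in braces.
Answer: {2,4,6,7}

Derivation:
pass 0 (initial): D(Y)={2,4,6,7}
pass 1: U {2,3,5,7,8}->{2,3,5,7}
pass 2: no change
Fixpoint after 2 passes: D(Y) = {2,4,6,7}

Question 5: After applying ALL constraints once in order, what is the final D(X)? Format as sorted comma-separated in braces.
Constraint 1 (U < X) on D(U)={2,3,5,7,8} D(X)={4,6,7,8}: U {2,3,5,7,8}->{2,3,5,7}
Constraint 2 (X != Y) on D(X)={4,6,7,8} D(Y)={2,4,6,7}: no change
Constraint 3 (X != Y) on D(X)={4,6,7,8} D(Y)={2,4,6,7}: no change
So after all 3 constraints: D(X) = {4,6,7,8}

Answer: {4,6,7,8}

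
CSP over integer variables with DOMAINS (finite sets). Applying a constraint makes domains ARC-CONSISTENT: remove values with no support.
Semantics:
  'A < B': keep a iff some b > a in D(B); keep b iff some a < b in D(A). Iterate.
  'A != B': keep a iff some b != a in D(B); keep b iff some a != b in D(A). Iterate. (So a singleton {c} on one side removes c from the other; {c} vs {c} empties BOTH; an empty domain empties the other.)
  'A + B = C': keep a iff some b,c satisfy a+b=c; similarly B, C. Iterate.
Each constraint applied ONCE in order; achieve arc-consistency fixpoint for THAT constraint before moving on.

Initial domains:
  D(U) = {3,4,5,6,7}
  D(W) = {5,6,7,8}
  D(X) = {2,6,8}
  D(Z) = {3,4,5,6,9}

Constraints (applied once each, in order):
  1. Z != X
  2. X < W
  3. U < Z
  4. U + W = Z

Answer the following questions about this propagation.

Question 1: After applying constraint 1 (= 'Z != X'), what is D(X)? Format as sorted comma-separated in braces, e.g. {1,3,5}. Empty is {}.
Answer: {2,6,8}

Derivation:
Constraint 1 (Z != X) on D(Z)={3,4,5,6,9} D(X)={2,6,8}: no change
So after constraint 1: D(X) = {2,6,8}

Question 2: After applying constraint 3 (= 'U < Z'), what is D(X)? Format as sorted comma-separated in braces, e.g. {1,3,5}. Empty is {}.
Constraint 1 (Z != X) on D(Z)={3,4,5,6,9} D(X)={2,6,8}: no change
Constraint 2 (X < W) on D(X)={2,6,8} D(W)={5,6,7,8}: X {2,6,8}->{2,6}
Constraint 3 (U < Z) on D(U)={3,4,5,6,7} D(Z)={3,4,5,6,9}: Z {3,4,5,6,9}->{4,5,6,9}
So after constraint 3: D(X) = {2,6}

Answer: {2,6}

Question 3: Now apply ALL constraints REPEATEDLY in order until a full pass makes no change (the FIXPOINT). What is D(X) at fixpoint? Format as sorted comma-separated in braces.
pass 0 (initial): D(X)={2,6,8}
pass 1: U {3,4,5,6,7}->{3,4}; W {5,6,7,8}->{5,6}; X {2,6,8}->{2,6}; Z {3,4,5,6,9}->{9}
pass 2: X {2,6}->{2}
pass 3: no change
Fixpoint after 3 passes: D(X) = {2}

Answer: {2}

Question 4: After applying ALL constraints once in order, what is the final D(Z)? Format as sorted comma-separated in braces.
Answer: {9}

Derivation:
Constraint 1 (Z != X) on D(Z)={3,4,5,6,9} D(X)={2,6,8}: no change
Constraint 2 (X < W) on D(X)={2,6,8} D(W)={5,6,7,8}: X {2,6,8}->{2,6}
Constraint 3 (U < Z) on D(U)={3,4,5,6,7} D(Z)={3,4,5,6,9}: Z {3,4,5,6,9}->{4,5,6,9}
Constraint 4 (U + W = Z) on D(U)={3,4,5,6,7} D(W)={5,6,7,8} D(Z)={4,5,6,9}: U {3,4,5,6,7}->{3,4}; W {5,6,7,8}->{5,6}; Z {4,5,6,9}->{9}
So after all 4 constraints: D(Z) = {9}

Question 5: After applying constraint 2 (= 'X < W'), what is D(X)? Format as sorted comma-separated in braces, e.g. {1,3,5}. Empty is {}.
Answer: {2,6}

Derivation:
Constraint 1 (Z != X) on D(Z)={3,4,5,6,9} D(X)={2,6,8}: no change
Constraint 2 (X < W) on D(X)={2,6,8} D(W)={5,6,7,8}: X {2,6,8}->{2,6}
So after constraint 2: D(X) = {2,6}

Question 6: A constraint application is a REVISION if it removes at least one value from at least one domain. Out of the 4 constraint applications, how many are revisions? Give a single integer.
Constraint 1 (Z != X) on D(Z)={3,4,5,6,9} D(X)={2,6,8}: no change => not a revision
Constraint 2 (X < W) on D(X)={2,6,8} D(W)={5,6,7,8}: X {2,6,8}->{2,6} => REVISION
Constraint 3 (U < Z) on D(U)={3,4,5,6,7} D(Z)={3,4,5,6,9}: Z {3,4,5,6,9}->{4,5,6,9} => REVISION
Constraint 4 (U + W = Z) on D(U)={3,4,5,6,7} D(W)={5,6,7,8} D(Z)={4,5,6,9}: U {3,4,5,6,7}->{3,4}; W {5,6,7,8}->{5,6}; Z {4,5,6,9}->{9} => REVISION
Total revisions = 3

Answer: 3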